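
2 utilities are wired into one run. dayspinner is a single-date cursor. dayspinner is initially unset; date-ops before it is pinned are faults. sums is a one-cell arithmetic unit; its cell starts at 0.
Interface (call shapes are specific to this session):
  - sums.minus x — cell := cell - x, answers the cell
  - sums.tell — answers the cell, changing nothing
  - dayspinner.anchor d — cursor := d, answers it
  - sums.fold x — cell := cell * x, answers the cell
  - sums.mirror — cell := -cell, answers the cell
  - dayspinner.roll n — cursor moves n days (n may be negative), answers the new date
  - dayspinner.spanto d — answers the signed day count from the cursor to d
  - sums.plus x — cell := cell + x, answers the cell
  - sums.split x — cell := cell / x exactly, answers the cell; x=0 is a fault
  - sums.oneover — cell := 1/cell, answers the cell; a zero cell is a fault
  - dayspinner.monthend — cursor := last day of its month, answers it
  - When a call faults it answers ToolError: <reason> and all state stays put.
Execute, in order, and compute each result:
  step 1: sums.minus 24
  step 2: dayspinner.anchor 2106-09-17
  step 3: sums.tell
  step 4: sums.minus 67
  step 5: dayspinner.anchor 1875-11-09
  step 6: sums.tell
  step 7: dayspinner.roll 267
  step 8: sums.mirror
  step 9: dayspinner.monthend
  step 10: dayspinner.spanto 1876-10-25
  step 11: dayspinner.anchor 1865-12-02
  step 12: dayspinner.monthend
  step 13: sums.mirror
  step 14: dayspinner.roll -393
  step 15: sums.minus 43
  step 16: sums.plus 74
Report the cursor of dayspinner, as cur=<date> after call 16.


Answer: cur=1864-12-03

Derivation:
[in] sums.minus x: 24
:: -24
[in] dayspinner.anchor d: 2106-09-17
:: 2106-09-17
[in] sums.tell
:: -24
[in] sums.minus x: 67
:: -91
[in] dayspinner.anchor d: 1875-11-09
:: 1875-11-09
[in] sums.tell
:: -91
[in] dayspinner.roll n: 267
:: 1876-08-02
[in] sums.mirror
:: 91
[in] dayspinner.monthend
:: 1876-08-31
[in] dayspinner.spanto d: 1876-10-25
:: 55
[in] dayspinner.anchor d: 1865-12-02
:: 1865-12-02
[in] dayspinner.monthend
:: 1865-12-31
[in] sums.mirror
:: -91
[in] dayspinner.roll n: -393
:: 1864-12-03
[in] sums.minus x: 43
:: -134
[in] sums.plus x: 74
:: -60


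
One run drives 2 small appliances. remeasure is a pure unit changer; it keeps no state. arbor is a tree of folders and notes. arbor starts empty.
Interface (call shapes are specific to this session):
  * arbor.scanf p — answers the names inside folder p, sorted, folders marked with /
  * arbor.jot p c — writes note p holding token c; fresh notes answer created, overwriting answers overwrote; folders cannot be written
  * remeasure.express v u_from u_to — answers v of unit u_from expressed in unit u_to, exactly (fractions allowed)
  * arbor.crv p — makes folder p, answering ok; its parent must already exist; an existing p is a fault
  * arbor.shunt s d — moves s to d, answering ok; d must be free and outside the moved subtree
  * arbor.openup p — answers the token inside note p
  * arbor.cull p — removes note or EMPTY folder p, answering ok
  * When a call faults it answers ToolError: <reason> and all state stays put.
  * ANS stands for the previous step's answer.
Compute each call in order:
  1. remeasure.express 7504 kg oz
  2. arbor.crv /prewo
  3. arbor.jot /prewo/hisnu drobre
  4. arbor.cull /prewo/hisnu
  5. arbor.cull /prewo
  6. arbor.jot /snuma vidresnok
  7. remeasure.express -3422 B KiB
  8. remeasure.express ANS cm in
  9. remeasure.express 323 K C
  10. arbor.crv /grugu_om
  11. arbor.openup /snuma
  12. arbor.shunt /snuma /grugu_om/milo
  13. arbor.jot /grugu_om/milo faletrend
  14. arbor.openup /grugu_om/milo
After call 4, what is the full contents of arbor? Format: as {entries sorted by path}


Answer: {prewo/}

Derivation:
;; remeasure.express(v→7504, u_from→kg, u_to→oz) -> 1715200000000/6479891
;; arbor.crv(p→/prewo) -> ok
;; arbor.jot(p→/prewo/hisnu, c→drobre) -> created
;; arbor.cull(p→/prewo/hisnu) -> ok
;; arbor.cull(p→/prewo) -> ok
;; arbor.jot(p→/snuma, c→vidresnok) -> created
;; remeasure.express(v→-3422, u_from→B, u_to→KiB) -> -1711/512
;; remeasure.express(v→ANS, u_from→cm, u_to→in) -> -42775/32512
;; remeasure.express(v→323, u_from→K, u_to→C) -> 997/20
;; arbor.crv(p→/grugu_om) -> ok
;; arbor.openup(p→/snuma) -> vidresnok
;; arbor.shunt(s→/snuma, d→/grugu_om/milo) -> ok
;; arbor.jot(p→/grugu_om/milo, c→faletrend) -> overwrote
;; arbor.openup(p→/grugu_om/milo) -> faletrend


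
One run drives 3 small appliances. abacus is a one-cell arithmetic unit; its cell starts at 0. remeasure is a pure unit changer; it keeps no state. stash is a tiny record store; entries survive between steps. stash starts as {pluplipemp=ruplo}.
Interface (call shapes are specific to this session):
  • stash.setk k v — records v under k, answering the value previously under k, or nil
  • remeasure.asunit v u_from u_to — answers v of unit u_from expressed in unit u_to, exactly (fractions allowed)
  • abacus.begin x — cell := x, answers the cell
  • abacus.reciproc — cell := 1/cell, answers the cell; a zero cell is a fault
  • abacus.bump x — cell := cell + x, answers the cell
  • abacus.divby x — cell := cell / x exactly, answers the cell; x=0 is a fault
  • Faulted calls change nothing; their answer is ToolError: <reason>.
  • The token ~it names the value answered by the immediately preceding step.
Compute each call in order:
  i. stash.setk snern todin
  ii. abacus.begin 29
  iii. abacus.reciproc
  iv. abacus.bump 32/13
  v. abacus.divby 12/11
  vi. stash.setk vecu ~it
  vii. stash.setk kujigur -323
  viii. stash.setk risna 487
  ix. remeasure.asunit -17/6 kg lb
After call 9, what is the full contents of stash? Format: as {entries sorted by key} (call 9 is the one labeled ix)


Answer: {kujigur=-323, pluplipemp=ruplo, risna=487, snern=todin, vecu=10351/4524}

Derivation:
Act: stash.setk[k=snern; v=todin]
Obs: nil
Act: abacus.begin[x=29]
Obs: 29
Act: abacus.reciproc[]
Obs: 1/29
Act: abacus.bump[x=32/13]
Obs: 941/377
Act: abacus.divby[x=12/11]
Obs: 10351/4524
Act: stash.setk[k=vecu; v=~it]
Obs: nil
Act: stash.setk[k=kujigur; v=-323]
Obs: nil
Act: stash.setk[k=risna; v=487]
Obs: nil
Act: remeasure.asunit[v=-17/6; u_from=kg; u_to=lb]
Obs: -850000000/136077711


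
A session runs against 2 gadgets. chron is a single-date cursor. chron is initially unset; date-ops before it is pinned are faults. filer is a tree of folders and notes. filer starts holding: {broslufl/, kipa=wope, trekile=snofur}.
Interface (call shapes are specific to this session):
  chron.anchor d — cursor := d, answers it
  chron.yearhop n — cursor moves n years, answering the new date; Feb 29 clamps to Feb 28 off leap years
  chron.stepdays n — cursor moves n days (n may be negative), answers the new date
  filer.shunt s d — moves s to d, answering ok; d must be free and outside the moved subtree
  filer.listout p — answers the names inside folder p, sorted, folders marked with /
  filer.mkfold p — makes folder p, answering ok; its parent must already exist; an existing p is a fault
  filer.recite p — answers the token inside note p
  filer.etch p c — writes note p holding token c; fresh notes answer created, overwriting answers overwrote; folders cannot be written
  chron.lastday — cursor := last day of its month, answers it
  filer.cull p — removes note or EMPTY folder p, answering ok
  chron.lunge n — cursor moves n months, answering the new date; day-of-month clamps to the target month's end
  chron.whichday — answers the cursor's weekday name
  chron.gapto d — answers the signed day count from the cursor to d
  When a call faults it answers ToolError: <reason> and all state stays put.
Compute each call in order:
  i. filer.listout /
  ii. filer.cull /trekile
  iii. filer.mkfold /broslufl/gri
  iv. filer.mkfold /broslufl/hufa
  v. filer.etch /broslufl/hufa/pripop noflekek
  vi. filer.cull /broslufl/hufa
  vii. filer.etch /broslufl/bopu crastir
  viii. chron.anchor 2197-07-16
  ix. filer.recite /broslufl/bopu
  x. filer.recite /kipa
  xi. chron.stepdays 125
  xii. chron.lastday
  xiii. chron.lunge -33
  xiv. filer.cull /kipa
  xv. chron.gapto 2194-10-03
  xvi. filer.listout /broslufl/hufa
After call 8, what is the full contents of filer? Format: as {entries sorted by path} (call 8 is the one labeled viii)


→ filer.listout(/)
← [broslufl/, kipa, trekile]
→ filer.cull(/trekile)
← ok
→ filer.mkfold(/broslufl/gri)
← ok
→ filer.mkfold(/broslufl/hufa)
← ok
→ filer.etch(/broslufl/hufa/pripop, noflekek)
← created
→ filer.cull(/broslufl/hufa)
← ToolError: not empty
→ filer.etch(/broslufl/bopu, crastir)
← created
→ chron.anchor(2197-07-16)
← 2197-07-16
→ filer.recite(/broslufl/bopu)
← crastir
→ filer.recite(/kipa)
← wope
→ chron.stepdays(125)
← 2197-11-18
→ chron.lastday()
← 2197-11-30
→ chron.lunge(-33)
← 2195-02-28
→ filer.cull(/kipa)
← ok
→ chron.gapto(2194-10-03)
← -148
→ filer.listout(/broslufl/hufa)
← [pripop]

Answer: {broslufl/, broslufl/bopu=crastir, broslufl/gri/, broslufl/hufa/, broslufl/hufa/pripop=noflekek, kipa=wope}


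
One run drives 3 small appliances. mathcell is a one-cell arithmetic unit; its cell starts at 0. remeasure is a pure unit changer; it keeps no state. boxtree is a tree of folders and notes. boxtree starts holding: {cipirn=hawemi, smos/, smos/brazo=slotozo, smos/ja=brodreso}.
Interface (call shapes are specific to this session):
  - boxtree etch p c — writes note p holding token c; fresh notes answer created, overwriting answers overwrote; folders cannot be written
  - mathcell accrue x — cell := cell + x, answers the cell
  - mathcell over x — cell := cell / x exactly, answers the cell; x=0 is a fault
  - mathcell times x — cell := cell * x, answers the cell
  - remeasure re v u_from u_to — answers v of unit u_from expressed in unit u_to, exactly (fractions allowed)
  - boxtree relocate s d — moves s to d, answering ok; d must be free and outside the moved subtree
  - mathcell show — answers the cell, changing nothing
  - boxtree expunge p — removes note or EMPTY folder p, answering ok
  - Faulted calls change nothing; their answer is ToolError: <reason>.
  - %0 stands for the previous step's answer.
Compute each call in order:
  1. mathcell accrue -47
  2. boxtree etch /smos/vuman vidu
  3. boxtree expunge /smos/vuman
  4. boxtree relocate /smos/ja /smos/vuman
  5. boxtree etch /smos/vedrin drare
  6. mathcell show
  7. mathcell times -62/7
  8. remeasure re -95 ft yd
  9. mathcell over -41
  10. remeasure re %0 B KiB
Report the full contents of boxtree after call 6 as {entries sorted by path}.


Answer: {cipirn=hawemi, smos/, smos/brazo=slotozo, smos/vedrin=drare, smos/vuman=brodreso}

Derivation:
I invoke mathcell accrue passing -47: -47.
I call boxtree etch passing /smos/vuman, vidu, which returns created.
Invoking boxtree expunge passing /smos/vuman, → ok.
I try boxtree relocate passing /smos/ja, /smos/vuman, and observe ok.
Now I run boxtree etch passing /smos/vedrin, drare, giving created.
Now I run mathcell show, giving -47.
I try mathcell times passing -62/7, which returns 2914/7.
Calling remeasure re passing -95, ft, yd, which returns -95/3.
I try mathcell over passing -41, which returns -2914/287.
I try remeasure re passing %0, B, KiB, → -1457/146944.


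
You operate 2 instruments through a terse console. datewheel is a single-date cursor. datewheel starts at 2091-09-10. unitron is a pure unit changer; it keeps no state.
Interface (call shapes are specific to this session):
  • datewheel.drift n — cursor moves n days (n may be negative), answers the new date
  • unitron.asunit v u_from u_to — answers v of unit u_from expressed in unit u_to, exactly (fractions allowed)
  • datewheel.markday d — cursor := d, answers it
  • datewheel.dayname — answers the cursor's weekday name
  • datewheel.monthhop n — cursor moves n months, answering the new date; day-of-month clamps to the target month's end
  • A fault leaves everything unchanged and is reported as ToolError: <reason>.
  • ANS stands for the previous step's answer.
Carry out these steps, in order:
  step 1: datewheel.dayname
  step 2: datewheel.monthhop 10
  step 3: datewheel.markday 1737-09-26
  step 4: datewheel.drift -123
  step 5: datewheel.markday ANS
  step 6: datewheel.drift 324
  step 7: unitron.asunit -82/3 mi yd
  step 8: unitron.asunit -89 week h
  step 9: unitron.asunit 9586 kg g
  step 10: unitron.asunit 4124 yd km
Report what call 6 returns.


Answer: 1738-04-15

Derivation:
·→ datewheel.dayname()
·← Monday
·→ datewheel.monthhop(n→10)
·← 2092-07-10
·→ datewheel.markday(d→1737-09-26)
·← 1737-09-26
·→ datewheel.drift(n→-123)
·← 1737-05-26
·→ datewheel.markday(d→ANS)
·← 1737-05-26
·→ datewheel.drift(n→324)
·← 1738-04-15
·→ unitron.asunit(v→-82/3, u_from→mi, u_to→yd)
·← -144320/3
·→ unitron.asunit(v→-89, u_from→week, u_to→h)
·← -14952
·→ unitron.asunit(v→9586, u_from→kg, u_to→g)
·← 9586000
·→ unitron.asunit(v→4124, u_from→yd, u_to→km)
·← 1178433/312500


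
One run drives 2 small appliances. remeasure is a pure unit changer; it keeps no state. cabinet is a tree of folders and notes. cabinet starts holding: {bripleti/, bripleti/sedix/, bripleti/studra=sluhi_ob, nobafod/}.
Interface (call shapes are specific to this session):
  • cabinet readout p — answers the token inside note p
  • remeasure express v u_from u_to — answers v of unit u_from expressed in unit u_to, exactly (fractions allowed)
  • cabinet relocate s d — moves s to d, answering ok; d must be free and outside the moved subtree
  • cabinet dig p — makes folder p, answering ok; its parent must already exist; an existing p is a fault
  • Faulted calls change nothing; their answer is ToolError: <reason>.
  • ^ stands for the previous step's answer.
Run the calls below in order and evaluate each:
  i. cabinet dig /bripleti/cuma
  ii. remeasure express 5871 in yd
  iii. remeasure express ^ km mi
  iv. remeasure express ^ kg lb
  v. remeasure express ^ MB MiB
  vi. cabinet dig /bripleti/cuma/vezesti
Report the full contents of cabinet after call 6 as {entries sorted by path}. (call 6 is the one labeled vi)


% cabinet dig(p='/bripleti/cuma') -> ok
% remeasure express(v='5871', u_from='in', u_to='yd') -> 1957/12
% remeasure express(v='^', u_from='km', u_to='mi') -> 30578125/301752
% remeasure express(v='^', u_from='kg', u_to='lb') -> 382226562500000/1710905060403
% remeasure express(v='^', u_from='MB', u_to='MiB') -> 186634063720703125/875983390926336
% cabinet dig(p='/bripleti/cuma/vezesti') -> ok

Answer: {bripleti/, bripleti/cuma/, bripleti/cuma/vezesti/, bripleti/sedix/, bripleti/studra=sluhi_ob, nobafod/}


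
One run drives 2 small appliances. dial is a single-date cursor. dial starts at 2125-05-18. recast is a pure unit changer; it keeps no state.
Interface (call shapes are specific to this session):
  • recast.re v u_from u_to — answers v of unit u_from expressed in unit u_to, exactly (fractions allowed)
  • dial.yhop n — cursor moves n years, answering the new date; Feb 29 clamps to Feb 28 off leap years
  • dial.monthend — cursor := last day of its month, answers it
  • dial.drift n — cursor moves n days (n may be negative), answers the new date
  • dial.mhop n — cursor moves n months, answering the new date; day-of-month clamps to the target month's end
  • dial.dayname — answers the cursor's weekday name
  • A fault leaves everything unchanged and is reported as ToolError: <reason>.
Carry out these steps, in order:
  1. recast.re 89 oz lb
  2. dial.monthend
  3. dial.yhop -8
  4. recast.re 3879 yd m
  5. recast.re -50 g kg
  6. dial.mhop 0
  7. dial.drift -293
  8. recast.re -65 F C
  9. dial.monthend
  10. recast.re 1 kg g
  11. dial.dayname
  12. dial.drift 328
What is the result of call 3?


~$ recast.re 89 oz lb
= 89/16
~$ dial.monthend
= 2125-05-31
~$ dial.yhop -8
= 2117-05-31
~$ recast.re 3879 yd m
= 4433697/1250
~$ recast.re -50 g kg
= -1/20
~$ dial.mhop 0
= 2117-05-31
~$ dial.drift -293
= 2116-08-11
~$ recast.re -65 F C
= -485/9
~$ dial.monthend
= 2116-08-31
~$ recast.re 1 kg g
= 1000
~$ dial.dayname
= Monday
~$ dial.drift 328
= 2117-07-25

Answer: 2117-05-31


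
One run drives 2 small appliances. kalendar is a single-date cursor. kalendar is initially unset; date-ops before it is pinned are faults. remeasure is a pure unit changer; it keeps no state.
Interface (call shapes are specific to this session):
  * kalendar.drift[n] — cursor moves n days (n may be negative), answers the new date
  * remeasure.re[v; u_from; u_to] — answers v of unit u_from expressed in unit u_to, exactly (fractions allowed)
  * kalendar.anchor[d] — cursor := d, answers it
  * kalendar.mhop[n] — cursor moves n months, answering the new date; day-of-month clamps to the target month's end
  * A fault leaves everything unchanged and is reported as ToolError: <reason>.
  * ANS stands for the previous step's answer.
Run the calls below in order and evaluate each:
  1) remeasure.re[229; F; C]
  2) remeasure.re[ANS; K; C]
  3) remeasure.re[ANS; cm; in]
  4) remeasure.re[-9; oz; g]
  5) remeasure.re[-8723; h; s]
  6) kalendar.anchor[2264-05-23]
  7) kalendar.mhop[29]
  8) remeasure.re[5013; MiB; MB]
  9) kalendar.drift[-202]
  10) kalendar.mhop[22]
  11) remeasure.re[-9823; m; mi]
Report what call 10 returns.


>>> remeasure.re v='229' u_from='F' u_to='C'
= 985/9
>>> remeasure.re v='ANS' u_from='K' u_to='C'
= -29467/180
>>> remeasure.re v='ANS' u_from='cm' u_to='in'
= -147335/2286
>>> remeasure.re v='-9' u_from='oz' u_to='g'
= -408233133/1600000
>>> remeasure.re v='-8723' u_from='h' u_to='s'
= -31402800
>>> kalendar.anchor d='2264-05-23'
= 2264-05-23
>>> kalendar.mhop n='29'
= 2266-10-23
>>> remeasure.re v='5013' u_from='MiB' u_to='MB'
= 82132992/15625
>>> kalendar.drift n='-202'
= 2266-04-04
>>> kalendar.mhop n='22'
= 2268-02-04
>>> remeasure.re v='-9823' u_from='m' u_to='mi'
= -111625/18288

Answer: 2268-02-04


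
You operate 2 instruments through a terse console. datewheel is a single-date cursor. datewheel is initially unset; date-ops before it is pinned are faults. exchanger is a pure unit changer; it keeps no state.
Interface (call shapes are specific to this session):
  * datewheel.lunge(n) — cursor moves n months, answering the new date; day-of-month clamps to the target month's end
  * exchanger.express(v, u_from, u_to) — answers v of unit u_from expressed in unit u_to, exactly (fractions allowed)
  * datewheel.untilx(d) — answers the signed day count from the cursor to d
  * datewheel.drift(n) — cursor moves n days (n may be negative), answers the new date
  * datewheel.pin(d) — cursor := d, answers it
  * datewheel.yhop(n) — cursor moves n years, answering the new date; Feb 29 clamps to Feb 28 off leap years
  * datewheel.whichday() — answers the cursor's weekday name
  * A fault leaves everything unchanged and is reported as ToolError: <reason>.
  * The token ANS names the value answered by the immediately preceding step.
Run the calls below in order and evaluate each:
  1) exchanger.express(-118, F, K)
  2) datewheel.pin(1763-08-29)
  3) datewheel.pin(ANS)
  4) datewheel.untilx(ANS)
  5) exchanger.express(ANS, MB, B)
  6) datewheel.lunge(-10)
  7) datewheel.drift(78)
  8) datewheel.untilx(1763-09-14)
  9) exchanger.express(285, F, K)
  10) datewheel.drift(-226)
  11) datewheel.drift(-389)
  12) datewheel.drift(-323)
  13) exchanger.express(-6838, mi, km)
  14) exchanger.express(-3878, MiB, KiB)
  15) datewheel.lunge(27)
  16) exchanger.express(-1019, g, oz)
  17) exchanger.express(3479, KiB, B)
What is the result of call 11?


Answer: 1761-05-10

Derivation:
CALL express[v='-118'; u_from='F'; u_to='K']
RET  11389/60
CALL pin[d='1763-08-29']
RET  1763-08-29
CALL pin[d='ANS']
RET  1763-08-29
CALL untilx[d='ANS']
RET  0
CALL express[v='ANS'; u_from='MB'; u_to='B']
RET  0
CALL lunge[n='-10']
RET  1762-10-29
CALL drift[n='78']
RET  1763-01-15
CALL untilx[d='1763-09-14']
RET  242
CALL express[v='285'; u_from='F'; u_to='K']
RET  74467/180
CALL drift[n='-226']
RET  1762-06-03
CALL drift[n='-389']
RET  1761-05-10
CALL drift[n='-323']
RET  1760-06-21
CALL express[v='-6838'; u_from='mi'; u_to='km']
RET  -171948348/15625
CALL express[v='-3878'; u_from='MiB'; u_to='KiB']
RET  -3971072
CALL lunge[n='27']
RET  1762-09-21
CALL express[v='-1019'; u_from='g'; u_to='oz']
RET  -1630400000/45359237
CALL express[v='3479'; u_from='KiB'; u_to='B']
RET  3562496


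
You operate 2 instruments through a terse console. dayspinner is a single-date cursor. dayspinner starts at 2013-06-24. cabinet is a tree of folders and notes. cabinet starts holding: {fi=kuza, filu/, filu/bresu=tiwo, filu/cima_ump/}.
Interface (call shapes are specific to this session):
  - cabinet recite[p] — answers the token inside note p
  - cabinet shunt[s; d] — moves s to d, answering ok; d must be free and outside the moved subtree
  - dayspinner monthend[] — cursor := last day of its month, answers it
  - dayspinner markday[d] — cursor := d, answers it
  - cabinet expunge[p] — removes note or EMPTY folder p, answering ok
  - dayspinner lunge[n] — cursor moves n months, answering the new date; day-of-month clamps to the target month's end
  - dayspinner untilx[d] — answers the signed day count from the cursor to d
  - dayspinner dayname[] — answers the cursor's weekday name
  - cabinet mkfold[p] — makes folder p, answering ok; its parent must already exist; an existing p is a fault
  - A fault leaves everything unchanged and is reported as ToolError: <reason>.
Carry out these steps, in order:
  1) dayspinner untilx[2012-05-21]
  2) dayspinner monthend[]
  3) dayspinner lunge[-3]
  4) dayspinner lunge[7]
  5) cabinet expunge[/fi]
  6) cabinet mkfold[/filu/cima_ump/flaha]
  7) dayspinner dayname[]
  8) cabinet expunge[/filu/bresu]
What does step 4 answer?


-- dayspinner untilx(d: 2012-05-21) ~> -399
-- dayspinner monthend() ~> 2013-06-30
-- dayspinner lunge(n: -3) ~> 2013-03-30
-- dayspinner lunge(n: 7) ~> 2013-10-30
-- cabinet expunge(p: /fi) ~> ok
-- cabinet mkfold(p: /filu/cima_ump/flaha) ~> ok
-- dayspinner dayname() ~> Wednesday
-- cabinet expunge(p: /filu/bresu) ~> ok

Answer: 2013-10-30


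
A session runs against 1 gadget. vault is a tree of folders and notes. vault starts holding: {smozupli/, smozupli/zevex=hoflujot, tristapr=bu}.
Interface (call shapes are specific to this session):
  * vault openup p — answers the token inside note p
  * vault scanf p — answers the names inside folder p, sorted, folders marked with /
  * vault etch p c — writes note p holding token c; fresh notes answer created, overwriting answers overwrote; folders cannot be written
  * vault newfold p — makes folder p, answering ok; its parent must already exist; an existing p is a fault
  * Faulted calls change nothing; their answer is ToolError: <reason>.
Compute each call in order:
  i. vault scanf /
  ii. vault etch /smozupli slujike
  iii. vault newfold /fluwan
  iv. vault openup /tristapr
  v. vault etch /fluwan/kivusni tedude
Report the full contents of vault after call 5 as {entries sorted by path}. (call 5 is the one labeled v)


Answer: {fluwan/, fluwan/kivusni=tedude, smozupli/, smozupli/zevex=hoflujot, tristapr=bu}

Derivation:
Using vault scanf(p: /), yielding [smozupli/, tristapr].
Next I call vault etch(p: /smozupli, c: slujike), → ToolError: is a directory.
I try vault newfold(p: /fluwan), and observe ok.
I invoke vault openup(p: /tristapr), which returns bu.
I try vault etch(p: /fluwan/kivusni, c: tedude), — result: created.


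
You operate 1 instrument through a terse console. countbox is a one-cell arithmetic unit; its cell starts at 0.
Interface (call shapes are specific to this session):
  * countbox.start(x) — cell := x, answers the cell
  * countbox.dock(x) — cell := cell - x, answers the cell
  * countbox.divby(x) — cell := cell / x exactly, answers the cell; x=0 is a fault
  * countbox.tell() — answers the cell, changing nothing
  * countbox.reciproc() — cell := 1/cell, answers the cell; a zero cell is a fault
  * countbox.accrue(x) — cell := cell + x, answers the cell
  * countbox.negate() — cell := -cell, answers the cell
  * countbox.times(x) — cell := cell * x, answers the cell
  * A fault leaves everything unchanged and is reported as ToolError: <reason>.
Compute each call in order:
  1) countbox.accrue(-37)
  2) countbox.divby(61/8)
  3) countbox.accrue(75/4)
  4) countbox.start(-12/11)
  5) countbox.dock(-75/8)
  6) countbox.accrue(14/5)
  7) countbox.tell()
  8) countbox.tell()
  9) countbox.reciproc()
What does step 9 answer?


Answer: 440/4877

Derivation:
==> countbox.accrue(-37)
<== -37
==> countbox.divby(61/8)
<== -296/61
==> countbox.accrue(75/4)
<== 3391/244
==> countbox.start(-12/11)
<== -12/11
==> countbox.dock(-75/8)
<== 729/88
==> countbox.accrue(14/5)
<== 4877/440
==> countbox.tell()
<== 4877/440
==> countbox.tell()
<== 4877/440
==> countbox.reciproc()
<== 440/4877


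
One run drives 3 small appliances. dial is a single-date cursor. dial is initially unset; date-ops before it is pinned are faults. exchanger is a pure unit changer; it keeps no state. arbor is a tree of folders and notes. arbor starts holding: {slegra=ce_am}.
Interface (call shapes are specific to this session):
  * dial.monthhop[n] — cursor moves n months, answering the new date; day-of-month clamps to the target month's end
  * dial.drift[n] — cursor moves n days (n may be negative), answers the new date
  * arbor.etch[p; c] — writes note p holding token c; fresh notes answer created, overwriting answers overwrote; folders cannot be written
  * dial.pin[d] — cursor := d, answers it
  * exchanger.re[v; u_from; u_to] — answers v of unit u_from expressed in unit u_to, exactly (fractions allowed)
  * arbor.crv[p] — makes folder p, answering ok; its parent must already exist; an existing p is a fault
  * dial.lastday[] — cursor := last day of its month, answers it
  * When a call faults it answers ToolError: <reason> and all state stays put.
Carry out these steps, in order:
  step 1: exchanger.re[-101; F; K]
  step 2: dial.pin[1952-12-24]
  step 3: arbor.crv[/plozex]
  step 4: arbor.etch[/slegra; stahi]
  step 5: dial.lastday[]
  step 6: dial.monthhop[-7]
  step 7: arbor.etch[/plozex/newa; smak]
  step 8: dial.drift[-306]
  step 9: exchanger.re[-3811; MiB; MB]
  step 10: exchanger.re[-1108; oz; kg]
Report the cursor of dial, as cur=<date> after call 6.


-> re(v: -101, u_from: F, u_to: K)
<- 35867/180
-> pin(d: 1952-12-24)
<- 1952-12-24
-> crv(p: /plozex)
<- ok
-> etch(p: /slegra, c: stahi)
<- overwrote
-> lastday()
<- 1952-12-31
-> monthhop(n: -7)
<- 1952-05-31
-> etch(p: /plozex/newa, c: smak)
<- created
-> drift(n: -306)
<- 1951-07-30
-> re(v: -3811, u_from: MiB, u_to: MB)
<- -62439424/15625
-> re(v: -1108, u_from: oz, u_to: kg)
<- -12564508649/400000000

Answer: cur=1952-05-31


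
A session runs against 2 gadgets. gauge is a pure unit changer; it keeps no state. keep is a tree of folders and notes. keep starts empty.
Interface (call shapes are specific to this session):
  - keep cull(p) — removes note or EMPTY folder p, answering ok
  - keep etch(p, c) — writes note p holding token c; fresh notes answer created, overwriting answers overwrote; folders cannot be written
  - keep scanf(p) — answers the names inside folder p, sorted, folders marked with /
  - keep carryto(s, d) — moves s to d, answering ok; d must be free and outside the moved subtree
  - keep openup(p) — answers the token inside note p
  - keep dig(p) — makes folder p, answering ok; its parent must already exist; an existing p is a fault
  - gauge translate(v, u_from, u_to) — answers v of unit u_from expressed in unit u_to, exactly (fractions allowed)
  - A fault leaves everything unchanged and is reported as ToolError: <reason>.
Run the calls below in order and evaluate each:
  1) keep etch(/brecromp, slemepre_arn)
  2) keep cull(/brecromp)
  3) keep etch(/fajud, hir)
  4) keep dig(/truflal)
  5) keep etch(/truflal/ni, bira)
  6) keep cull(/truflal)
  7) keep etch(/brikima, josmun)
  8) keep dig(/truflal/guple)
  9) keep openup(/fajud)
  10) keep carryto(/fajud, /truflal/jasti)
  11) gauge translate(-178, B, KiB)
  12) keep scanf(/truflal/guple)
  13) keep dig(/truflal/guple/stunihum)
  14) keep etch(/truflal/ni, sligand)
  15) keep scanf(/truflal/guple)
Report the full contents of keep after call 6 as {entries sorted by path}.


% keep etch p→/brecromp c→slemepre_arn
= created
% keep cull p→/brecromp
= ok
% keep etch p→/fajud c→hir
= created
% keep dig p→/truflal
= ok
% keep etch p→/truflal/ni c→bira
= created
% keep cull p→/truflal
= ToolError: not empty
% keep etch p→/brikima c→josmun
= created
% keep dig p→/truflal/guple
= ok
% keep openup p→/fajud
= hir
% keep carryto s→/fajud d→/truflal/jasti
= ok
% gauge translate v→-178 u_from→B u_to→KiB
= -89/512
% keep scanf p→/truflal/guple
= []
% keep dig p→/truflal/guple/stunihum
= ok
% keep etch p→/truflal/ni c→sligand
= overwrote
% keep scanf p→/truflal/guple
= [stunihum/]

Answer: {fajud=hir, truflal/, truflal/ni=bira}


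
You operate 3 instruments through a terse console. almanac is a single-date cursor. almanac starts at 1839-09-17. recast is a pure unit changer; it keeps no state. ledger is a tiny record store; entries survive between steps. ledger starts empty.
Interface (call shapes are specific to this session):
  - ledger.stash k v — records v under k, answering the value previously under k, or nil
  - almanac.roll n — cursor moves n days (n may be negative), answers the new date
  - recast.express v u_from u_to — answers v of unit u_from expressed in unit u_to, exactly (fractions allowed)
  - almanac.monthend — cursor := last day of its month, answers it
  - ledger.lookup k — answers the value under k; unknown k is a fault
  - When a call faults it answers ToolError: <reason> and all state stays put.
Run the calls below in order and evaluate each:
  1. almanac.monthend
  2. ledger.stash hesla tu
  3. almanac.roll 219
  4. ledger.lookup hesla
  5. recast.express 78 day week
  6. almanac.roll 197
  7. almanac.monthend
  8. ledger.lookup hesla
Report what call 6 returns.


Answer: 1840-11-19

Derivation:
>> almanac.monthend()
<< 1839-09-30
>> ledger.stash(k=hesla, v=tu)
<< nil
>> almanac.roll(n=219)
<< 1840-05-06
>> ledger.lookup(k=hesla)
<< tu
>> recast.express(v=78, u_from=day, u_to=week)
<< 78/7
>> almanac.roll(n=197)
<< 1840-11-19
>> almanac.monthend()
<< 1840-11-30
>> ledger.lookup(k=hesla)
<< tu


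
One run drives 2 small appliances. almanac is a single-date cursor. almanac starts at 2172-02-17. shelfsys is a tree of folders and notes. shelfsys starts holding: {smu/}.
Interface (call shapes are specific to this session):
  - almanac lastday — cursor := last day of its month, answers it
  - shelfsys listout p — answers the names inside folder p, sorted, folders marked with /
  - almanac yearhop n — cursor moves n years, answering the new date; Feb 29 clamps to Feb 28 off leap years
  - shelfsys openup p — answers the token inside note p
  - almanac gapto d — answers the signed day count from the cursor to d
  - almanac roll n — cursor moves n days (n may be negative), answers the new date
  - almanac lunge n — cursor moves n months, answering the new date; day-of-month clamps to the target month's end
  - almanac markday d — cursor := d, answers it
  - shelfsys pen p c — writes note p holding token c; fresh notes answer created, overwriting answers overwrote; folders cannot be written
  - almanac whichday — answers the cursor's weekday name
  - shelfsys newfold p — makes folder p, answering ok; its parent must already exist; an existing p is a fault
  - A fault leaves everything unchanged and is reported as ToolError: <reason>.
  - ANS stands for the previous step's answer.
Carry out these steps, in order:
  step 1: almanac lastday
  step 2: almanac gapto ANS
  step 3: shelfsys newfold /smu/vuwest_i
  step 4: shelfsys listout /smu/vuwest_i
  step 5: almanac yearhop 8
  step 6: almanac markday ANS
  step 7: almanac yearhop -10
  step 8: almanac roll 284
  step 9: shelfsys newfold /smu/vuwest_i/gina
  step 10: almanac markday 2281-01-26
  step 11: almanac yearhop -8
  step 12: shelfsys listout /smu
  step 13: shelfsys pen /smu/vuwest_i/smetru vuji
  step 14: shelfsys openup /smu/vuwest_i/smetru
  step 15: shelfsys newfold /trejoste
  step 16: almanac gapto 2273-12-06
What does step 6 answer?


I call almanac lastday(), — result: 2172-02-29.
Then almanac gapto(d: ANS), and observe 0.
I call shelfsys newfold(p: /smu/vuwest_i), — result: ok.
I call shelfsys listout(p: /smu/vuwest_i), → [].
I invoke almanac yearhop(n: 8), yielding 2180-02-29.
Invoking almanac markday(d: ANS), giving 2180-02-29.
I invoke almanac yearhop(n: -10), and observe 2170-02-28.
Using almanac roll(n: 284), yielding 2170-12-09.
I call shelfsys newfold(p: /smu/vuwest_i/gina), — result: ok.
Calling almanac markday(d: 2281-01-26), and observe 2281-01-26.
Next I call almanac yearhop(n: -8): 2273-01-26.
Next I call shelfsys listout(p: /smu), and observe [vuwest_i/].
Invoking shelfsys pen(p: /smu/vuwest_i/smetru, c: vuji), which returns created.
I use shelfsys openup(p: /smu/vuwest_i/smetru), and observe vuji.
I call shelfsys newfold(p: /trejoste): ok.
I invoke almanac gapto(d: 2273-12-06), and observe 314.

Answer: 2180-02-29


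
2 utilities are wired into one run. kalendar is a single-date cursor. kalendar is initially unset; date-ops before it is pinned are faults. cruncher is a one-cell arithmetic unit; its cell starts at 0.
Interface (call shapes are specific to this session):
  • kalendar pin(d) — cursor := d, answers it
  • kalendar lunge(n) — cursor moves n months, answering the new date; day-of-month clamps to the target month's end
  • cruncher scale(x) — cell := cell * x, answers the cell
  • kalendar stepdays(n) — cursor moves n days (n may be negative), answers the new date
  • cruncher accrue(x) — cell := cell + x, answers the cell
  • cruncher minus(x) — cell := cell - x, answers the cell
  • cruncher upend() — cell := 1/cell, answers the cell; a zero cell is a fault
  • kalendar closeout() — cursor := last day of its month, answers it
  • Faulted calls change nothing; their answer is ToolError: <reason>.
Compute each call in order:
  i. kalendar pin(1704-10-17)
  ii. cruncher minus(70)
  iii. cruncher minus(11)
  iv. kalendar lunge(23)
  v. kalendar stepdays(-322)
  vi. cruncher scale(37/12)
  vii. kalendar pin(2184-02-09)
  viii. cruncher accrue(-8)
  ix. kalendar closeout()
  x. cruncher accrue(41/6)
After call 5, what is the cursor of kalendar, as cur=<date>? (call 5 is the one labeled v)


Answer: cur=1705-10-30

Derivation:
·→ kalendar pin(d→1704-10-17)
·← 1704-10-17
·→ cruncher minus(x→70)
·← -70
·→ cruncher minus(x→11)
·← -81
·→ kalendar lunge(n→23)
·← 1706-09-17
·→ kalendar stepdays(n→-322)
·← 1705-10-30
·→ cruncher scale(x→37/12)
·← -999/4
·→ kalendar pin(d→2184-02-09)
·← 2184-02-09
·→ cruncher accrue(x→-8)
·← -1031/4
·→ kalendar closeout()
·← 2184-02-29
·→ cruncher accrue(x→41/6)
·← -3011/12


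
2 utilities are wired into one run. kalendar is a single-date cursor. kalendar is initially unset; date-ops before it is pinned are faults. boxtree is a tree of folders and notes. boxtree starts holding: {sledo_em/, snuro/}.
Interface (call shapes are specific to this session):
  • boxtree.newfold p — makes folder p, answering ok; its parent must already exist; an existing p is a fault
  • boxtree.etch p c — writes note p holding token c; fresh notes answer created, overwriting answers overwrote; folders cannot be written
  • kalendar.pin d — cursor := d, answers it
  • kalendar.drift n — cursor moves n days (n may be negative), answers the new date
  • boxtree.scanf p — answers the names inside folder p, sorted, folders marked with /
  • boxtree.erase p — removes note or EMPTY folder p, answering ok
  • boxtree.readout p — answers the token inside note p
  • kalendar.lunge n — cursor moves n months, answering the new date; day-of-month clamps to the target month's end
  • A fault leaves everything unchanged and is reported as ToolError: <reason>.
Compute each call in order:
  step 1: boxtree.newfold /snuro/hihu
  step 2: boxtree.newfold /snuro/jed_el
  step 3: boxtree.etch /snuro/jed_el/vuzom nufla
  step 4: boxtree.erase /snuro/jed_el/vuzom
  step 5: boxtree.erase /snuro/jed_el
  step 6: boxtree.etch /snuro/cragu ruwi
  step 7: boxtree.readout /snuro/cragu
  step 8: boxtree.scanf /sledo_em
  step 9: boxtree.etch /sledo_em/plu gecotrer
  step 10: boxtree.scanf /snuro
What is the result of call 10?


Answer: [cragu, hihu/]

Derivation:
Calling boxtree.newfold with /snuro/hihu, → ok.
I call boxtree.newfold with /snuro/jed_el, which returns ok.
Then boxtree.etch with /snuro/jed_el/vuzom, nufla, yielding created.
I run boxtree.erase with /snuro/jed_el/vuzom: ok.
I try boxtree.erase with /snuro/jed_el, — result: ok.
Now I run boxtree.etch with /snuro/cragu, ruwi, and get created.
Now I run boxtree.readout with /snuro/cragu, and see ruwi.
I try boxtree.scanf with /sledo_em, yielding [].
Next I call boxtree.etch with /sledo_em/plu, gecotrer, yielding created.
Now I run boxtree.scanf with /snuro, and get [cragu, hihu/].


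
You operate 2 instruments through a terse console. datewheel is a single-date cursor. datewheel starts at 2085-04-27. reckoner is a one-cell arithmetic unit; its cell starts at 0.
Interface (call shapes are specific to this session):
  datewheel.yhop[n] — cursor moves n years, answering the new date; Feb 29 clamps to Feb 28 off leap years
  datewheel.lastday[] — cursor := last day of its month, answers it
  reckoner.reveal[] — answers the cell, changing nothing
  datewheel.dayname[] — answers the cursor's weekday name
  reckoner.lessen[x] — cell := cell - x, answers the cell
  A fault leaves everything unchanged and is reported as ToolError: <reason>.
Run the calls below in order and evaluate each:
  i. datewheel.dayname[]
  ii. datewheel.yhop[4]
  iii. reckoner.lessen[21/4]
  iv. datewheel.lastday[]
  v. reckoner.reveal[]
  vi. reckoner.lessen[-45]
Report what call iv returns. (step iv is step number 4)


! 1. dayname() : Friday
! 2. yhop(n=4) : 2089-04-27
! 3. lessen(x=21/4) : -21/4
! 4. lastday() : 2089-04-30
! 5. reveal() : -21/4
! 6. lessen(x=-45) : 159/4

Answer: 2089-04-30


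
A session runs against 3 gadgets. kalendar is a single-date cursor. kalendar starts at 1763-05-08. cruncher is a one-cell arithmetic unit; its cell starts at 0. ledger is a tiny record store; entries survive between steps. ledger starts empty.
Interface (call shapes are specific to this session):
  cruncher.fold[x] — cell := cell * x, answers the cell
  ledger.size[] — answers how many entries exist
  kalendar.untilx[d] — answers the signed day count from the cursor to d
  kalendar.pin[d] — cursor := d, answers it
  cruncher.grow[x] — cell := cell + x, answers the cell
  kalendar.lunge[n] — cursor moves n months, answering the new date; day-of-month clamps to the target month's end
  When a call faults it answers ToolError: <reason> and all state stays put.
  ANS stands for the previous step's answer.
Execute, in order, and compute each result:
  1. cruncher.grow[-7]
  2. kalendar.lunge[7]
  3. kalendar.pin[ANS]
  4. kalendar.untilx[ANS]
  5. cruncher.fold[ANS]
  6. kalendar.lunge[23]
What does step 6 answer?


Next I call grow using x→-7, and get -7.
Using lunge using n→7, and get 1763-12-08.
Invoking pin using d→ANS, and observe 1763-12-08.
Invoking untilx using d→ANS, and see 0.
Next I call fold using x→ANS, which returns 0.
I invoke lunge using n→23, and observe 1765-11-08.

Answer: 1765-11-08


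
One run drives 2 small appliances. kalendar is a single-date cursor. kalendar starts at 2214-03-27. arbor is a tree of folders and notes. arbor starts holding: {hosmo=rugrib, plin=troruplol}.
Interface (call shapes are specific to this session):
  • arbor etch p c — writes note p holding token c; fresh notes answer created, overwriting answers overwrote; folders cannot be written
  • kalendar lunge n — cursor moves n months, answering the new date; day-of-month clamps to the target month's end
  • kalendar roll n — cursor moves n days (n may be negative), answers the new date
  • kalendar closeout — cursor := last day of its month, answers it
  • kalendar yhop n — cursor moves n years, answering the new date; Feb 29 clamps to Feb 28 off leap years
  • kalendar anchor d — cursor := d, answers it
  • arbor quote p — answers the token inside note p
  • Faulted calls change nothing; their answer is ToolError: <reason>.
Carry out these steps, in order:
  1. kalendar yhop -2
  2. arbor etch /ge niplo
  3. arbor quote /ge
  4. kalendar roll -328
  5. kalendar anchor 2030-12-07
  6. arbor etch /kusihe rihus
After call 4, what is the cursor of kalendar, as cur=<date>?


Answer: cur=2211-05-04

Derivation:
$ kalendar yhop n: -2
[out] 2212-03-27
$ arbor etch p: /ge c: niplo
[out] created
$ arbor quote p: /ge
[out] niplo
$ kalendar roll n: -328
[out] 2211-05-04
$ kalendar anchor d: 2030-12-07
[out] 2030-12-07
$ arbor etch p: /kusihe c: rihus
[out] created
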